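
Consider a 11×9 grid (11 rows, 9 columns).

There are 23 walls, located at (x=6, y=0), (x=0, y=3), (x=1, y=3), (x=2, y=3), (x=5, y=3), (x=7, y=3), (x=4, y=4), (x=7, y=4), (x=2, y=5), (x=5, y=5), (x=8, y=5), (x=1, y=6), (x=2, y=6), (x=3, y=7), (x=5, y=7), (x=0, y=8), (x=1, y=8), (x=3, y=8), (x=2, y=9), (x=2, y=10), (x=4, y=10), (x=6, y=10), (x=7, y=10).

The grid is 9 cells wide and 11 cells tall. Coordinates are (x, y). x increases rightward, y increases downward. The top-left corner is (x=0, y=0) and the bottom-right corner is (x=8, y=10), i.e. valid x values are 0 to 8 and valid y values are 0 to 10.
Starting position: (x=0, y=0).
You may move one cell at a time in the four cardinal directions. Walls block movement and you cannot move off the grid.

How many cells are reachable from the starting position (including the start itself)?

BFS flood-fill from (x=0, y=0):
  Distance 0: (x=0, y=0)
  Distance 1: (x=1, y=0), (x=0, y=1)
  Distance 2: (x=2, y=0), (x=1, y=1), (x=0, y=2)
  Distance 3: (x=3, y=0), (x=2, y=1), (x=1, y=2)
  Distance 4: (x=4, y=0), (x=3, y=1), (x=2, y=2)
  Distance 5: (x=5, y=0), (x=4, y=1), (x=3, y=2)
  Distance 6: (x=5, y=1), (x=4, y=2), (x=3, y=3)
  Distance 7: (x=6, y=1), (x=5, y=2), (x=4, y=3), (x=3, y=4)
  Distance 8: (x=7, y=1), (x=6, y=2), (x=2, y=4), (x=3, y=5)
  Distance 9: (x=7, y=0), (x=8, y=1), (x=7, y=2), (x=6, y=3), (x=1, y=4), (x=4, y=5), (x=3, y=6)
  Distance 10: (x=8, y=0), (x=8, y=2), (x=0, y=4), (x=6, y=4), (x=1, y=5), (x=4, y=6)
  Distance 11: (x=8, y=3), (x=5, y=4), (x=0, y=5), (x=6, y=5), (x=5, y=6), (x=4, y=7)
  Distance 12: (x=8, y=4), (x=7, y=5), (x=0, y=6), (x=6, y=6), (x=4, y=8)
  Distance 13: (x=7, y=6), (x=0, y=7), (x=6, y=7), (x=5, y=8), (x=4, y=9)
  Distance 14: (x=8, y=6), (x=1, y=7), (x=7, y=7), (x=6, y=8), (x=3, y=9), (x=5, y=9)
  Distance 15: (x=2, y=7), (x=8, y=7), (x=7, y=8), (x=6, y=9), (x=3, y=10), (x=5, y=10)
  Distance 16: (x=2, y=8), (x=8, y=8), (x=7, y=9)
  Distance 17: (x=8, y=9)
  Distance 18: (x=8, y=10)
Total reachable: 72 (grid has 76 open cells total)

Answer: Reachable cells: 72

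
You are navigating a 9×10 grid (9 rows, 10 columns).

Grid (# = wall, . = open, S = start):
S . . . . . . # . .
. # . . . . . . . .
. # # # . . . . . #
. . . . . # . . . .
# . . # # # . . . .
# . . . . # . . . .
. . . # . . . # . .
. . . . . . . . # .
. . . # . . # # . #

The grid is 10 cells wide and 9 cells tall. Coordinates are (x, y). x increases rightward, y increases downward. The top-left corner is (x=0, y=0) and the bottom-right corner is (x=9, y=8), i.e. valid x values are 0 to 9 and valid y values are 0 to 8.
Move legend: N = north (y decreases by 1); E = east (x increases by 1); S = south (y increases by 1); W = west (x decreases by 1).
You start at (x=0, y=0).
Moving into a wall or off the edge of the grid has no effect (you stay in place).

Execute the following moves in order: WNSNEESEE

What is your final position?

Answer: Final position: (x=4, y=1)

Derivation:
Start: (x=0, y=0)
  W (west): blocked, stay at (x=0, y=0)
  N (north): blocked, stay at (x=0, y=0)
  S (south): (x=0, y=0) -> (x=0, y=1)
  N (north): (x=0, y=1) -> (x=0, y=0)
  E (east): (x=0, y=0) -> (x=1, y=0)
  E (east): (x=1, y=0) -> (x=2, y=0)
  S (south): (x=2, y=0) -> (x=2, y=1)
  E (east): (x=2, y=1) -> (x=3, y=1)
  E (east): (x=3, y=1) -> (x=4, y=1)
Final: (x=4, y=1)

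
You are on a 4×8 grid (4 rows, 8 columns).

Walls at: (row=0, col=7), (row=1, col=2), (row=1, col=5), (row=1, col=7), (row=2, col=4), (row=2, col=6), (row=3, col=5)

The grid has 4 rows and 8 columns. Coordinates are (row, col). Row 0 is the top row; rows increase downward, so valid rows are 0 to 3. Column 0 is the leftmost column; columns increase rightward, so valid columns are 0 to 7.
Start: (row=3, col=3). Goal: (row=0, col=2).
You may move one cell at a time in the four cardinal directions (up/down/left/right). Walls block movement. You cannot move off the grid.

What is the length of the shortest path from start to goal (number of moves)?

Answer: Shortest path length: 4

Derivation:
BFS from (row=3, col=3) until reaching (row=0, col=2):
  Distance 0: (row=3, col=3)
  Distance 1: (row=2, col=3), (row=3, col=2), (row=3, col=4)
  Distance 2: (row=1, col=3), (row=2, col=2), (row=3, col=1)
  Distance 3: (row=0, col=3), (row=1, col=4), (row=2, col=1), (row=3, col=0)
  Distance 4: (row=0, col=2), (row=0, col=4), (row=1, col=1), (row=2, col=0)  <- goal reached here
One shortest path (4 moves): (row=3, col=3) -> (row=2, col=3) -> (row=1, col=3) -> (row=0, col=3) -> (row=0, col=2)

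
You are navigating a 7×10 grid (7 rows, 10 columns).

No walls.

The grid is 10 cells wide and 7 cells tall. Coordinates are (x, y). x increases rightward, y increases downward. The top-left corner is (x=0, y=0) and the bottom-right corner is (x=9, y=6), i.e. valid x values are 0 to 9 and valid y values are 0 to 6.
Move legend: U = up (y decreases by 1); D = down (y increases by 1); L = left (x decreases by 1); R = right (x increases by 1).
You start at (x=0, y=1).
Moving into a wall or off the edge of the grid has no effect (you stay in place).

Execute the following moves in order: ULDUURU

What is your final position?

Answer: Final position: (x=1, y=0)

Derivation:
Start: (x=0, y=1)
  U (up): (x=0, y=1) -> (x=0, y=0)
  L (left): blocked, stay at (x=0, y=0)
  D (down): (x=0, y=0) -> (x=0, y=1)
  U (up): (x=0, y=1) -> (x=0, y=0)
  U (up): blocked, stay at (x=0, y=0)
  R (right): (x=0, y=0) -> (x=1, y=0)
  U (up): blocked, stay at (x=1, y=0)
Final: (x=1, y=0)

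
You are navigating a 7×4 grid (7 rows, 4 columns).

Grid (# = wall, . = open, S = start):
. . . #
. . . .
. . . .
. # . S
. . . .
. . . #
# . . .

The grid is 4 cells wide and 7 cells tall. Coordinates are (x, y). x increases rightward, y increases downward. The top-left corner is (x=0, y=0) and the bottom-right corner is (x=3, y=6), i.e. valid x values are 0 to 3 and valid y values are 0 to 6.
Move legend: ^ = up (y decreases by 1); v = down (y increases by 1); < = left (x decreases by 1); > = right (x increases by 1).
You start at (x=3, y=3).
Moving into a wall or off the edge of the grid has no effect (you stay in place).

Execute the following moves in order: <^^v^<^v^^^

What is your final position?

Answer: Final position: (x=1, y=0)

Derivation:
Start: (x=3, y=3)
  < (left): (x=3, y=3) -> (x=2, y=3)
  ^ (up): (x=2, y=3) -> (x=2, y=2)
  ^ (up): (x=2, y=2) -> (x=2, y=1)
  v (down): (x=2, y=1) -> (x=2, y=2)
  ^ (up): (x=2, y=2) -> (x=2, y=1)
  < (left): (x=2, y=1) -> (x=1, y=1)
  ^ (up): (x=1, y=1) -> (x=1, y=0)
  v (down): (x=1, y=0) -> (x=1, y=1)
  ^ (up): (x=1, y=1) -> (x=1, y=0)
  ^ (up): blocked, stay at (x=1, y=0)
  ^ (up): blocked, stay at (x=1, y=0)
Final: (x=1, y=0)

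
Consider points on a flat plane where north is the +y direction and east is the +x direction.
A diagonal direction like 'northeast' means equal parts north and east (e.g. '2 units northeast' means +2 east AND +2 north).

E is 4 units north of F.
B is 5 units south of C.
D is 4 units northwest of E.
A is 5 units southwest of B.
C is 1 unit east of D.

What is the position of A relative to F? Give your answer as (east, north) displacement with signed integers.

Answer: A is at (east=-8, north=-2) relative to F.

Derivation:
Place F at the origin (east=0, north=0).
  E is 4 units north of F: delta (east=+0, north=+4); E at (east=0, north=4).
  D is 4 units northwest of E: delta (east=-4, north=+4); D at (east=-4, north=8).
  C is 1 unit east of D: delta (east=+1, north=+0); C at (east=-3, north=8).
  B is 5 units south of C: delta (east=+0, north=-5); B at (east=-3, north=3).
  A is 5 units southwest of B: delta (east=-5, north=-5); A at (east=-8, north=-2).
Therefore A relative to F: (east=-8, north=-2).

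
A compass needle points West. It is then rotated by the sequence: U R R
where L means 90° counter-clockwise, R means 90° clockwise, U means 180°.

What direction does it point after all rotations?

Start: West
  U (U-turn (180°)) -> East
  R (right (90° clockwise)) -> South
  R (right (90° clockwise)) -> West
Final: West

Answer: Final heading: West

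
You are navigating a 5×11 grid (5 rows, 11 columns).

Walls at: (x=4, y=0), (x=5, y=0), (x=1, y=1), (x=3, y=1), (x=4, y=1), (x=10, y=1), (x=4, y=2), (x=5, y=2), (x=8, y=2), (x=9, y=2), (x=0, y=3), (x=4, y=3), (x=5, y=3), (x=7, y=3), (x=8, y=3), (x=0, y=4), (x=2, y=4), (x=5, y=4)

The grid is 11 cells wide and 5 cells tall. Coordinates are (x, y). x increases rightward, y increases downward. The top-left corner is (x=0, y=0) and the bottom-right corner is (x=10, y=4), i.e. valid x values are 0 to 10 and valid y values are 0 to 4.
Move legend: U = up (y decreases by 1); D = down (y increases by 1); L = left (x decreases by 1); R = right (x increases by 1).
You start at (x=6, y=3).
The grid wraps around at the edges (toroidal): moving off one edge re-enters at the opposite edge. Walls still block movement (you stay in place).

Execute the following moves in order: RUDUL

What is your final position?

Answer: Final position: (x=6, y=2)

Derivation:
Start: (x=6, y=3)
  R (right): blocked, stay at (x=6, y=3)
  U (up): (x=6, y=3) -> (x=6, y=2)
  D (down): (x=6, y=2) -> (x=6, y=3)
  U (up): (x=6, y=3) -> (x=6, y=2)
  L (left): blocked, stay at (x=6, y=2)
Final: (x=6, y=2)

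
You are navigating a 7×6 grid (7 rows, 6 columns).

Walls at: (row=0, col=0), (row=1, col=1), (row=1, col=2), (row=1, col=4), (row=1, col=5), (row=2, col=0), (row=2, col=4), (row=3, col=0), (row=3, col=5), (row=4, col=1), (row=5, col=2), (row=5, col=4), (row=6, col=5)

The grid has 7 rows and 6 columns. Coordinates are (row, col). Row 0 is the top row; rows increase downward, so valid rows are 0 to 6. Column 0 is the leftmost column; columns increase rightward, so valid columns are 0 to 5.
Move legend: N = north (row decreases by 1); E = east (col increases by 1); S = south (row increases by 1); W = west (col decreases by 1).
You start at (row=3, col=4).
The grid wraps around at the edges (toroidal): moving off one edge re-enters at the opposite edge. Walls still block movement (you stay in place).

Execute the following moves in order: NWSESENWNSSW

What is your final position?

Start: (row=3, col=4)
  N (north): blocked, stay at (row=3, col=4)
  W (west): (row=3, col=4) -> (row=3, col=3)
  S (south): (row=3, col=3) -> (row=4, col=3)
  E (east): (row=4, col=3) -> (row=4, col=4)
  S (south): blocked, stay at (row=4, col=4)
  E (east): (row=4, col=4) -> (row=4, col=5)
  N (north): blocked, stay at (row=4, col=5)
  W (west): (row=4, col=5) -> (row=4, col=4)
  N (north): (row=4, col=4) -> (row=3, col=4)
  S (south): (row=3, col=4) -> (row=4, col=4)
  S (south): blocked, stay at (row=4, col=4)
  W (west): (row=4, col=4) -> (row=4, col=3)
Final: (row=4, col=3)

Answer: Final position: (row=4, col=3)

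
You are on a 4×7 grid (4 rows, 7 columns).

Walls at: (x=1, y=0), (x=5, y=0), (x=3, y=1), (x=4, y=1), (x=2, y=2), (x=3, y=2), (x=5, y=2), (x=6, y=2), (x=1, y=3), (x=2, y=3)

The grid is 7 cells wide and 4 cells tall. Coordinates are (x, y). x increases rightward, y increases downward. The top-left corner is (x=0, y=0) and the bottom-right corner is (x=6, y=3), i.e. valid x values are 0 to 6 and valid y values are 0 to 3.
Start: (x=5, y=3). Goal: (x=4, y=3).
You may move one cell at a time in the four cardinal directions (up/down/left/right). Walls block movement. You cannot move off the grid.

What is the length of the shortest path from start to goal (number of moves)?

BFS from (x=5, y=3) until reaching (x=4, y=3):
  Distance 0: (x=5, y=3)
  Distance 1: (x=4, y=3), (x=6, y=3)  <- goal reached here
One shortest path (1 moves): (x=5, y=3) -> (x=4, y=3)

Answer: Shortest path length: 1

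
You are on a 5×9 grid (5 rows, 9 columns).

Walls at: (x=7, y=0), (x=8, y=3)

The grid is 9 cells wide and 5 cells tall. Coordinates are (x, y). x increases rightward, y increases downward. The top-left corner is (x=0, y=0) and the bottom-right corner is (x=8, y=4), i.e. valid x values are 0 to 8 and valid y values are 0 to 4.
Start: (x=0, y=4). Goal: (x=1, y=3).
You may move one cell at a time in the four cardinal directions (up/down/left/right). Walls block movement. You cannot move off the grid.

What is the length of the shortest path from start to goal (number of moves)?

BFS from (x=0, y=4) until reaching (x=1, y=3):
  Distance 0: (x=0, y=4)
  Distance 1: (x=0, y=3), (x=1, y=4)
  Distance 2: (x=0, y=2), (x=1, y=3), (x=2, y=4)  <- goal reached here
One shortest path (2 moves): (x=0, y=4) -> (x=1, y=4) -> (x=1, y=3)

Answer: Shortest path length: 2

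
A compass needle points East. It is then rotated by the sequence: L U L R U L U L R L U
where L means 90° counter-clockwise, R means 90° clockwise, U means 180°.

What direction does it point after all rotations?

Answer: Final heading: South

Derivation:
Start: East
  L (left (90° counter-clockwise)) -> North
  U (U-turn (180°)) -> South
  L (left (90° counter-clockwise)) -> East
  R (right (90° clockwise)) -> South
  U (U-turn (180°)) -> North
  L (left (90° counter-clockwise)) -> West
  U (U-turn (180°)) -> East
  L (left (90° counter-clockwise)) -> North
  R (right (90° clockwise)) -> East
  L (left (90° counter-clockwise)) -> North
  U (U-turn (180°)) -> South
Final: South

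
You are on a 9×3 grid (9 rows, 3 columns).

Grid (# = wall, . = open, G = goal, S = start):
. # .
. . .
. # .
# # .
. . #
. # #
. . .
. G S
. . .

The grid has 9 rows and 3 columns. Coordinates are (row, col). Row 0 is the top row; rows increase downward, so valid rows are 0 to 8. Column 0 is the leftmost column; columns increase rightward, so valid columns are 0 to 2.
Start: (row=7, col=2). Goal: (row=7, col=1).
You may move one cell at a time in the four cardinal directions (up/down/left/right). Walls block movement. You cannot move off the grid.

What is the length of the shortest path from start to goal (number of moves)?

Answer: Shortest path length: 1

Derivation:
BFS from (row=7, col=2) until reaching (row=7, col=1):
  Distance 0: (row=7, col=2)
  Distance 1: (row=6, col=2), (row=7, col=1), (row=8, col=2)  <- goal reached here
One shortest path (1 moves): (row=7, col=2) -> (row=7, col=1)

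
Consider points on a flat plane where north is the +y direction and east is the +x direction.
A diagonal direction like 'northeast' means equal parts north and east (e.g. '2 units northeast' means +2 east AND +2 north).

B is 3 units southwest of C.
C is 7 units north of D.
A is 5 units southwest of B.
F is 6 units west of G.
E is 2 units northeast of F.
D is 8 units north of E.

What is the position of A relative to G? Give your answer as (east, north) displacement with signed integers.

Answer: A is at (east=-12, north=9) relative to G.

Derivation:
Place G at the origin (east=0, north=0).
  F is 6 units west of G: delta (east=-6, north=+0); F at (east=-6, north=0).
  E is 2 units northeast of F: delta (east=+2, north=+2); E at (east=-4, north=2).
  D is 8 units north of E: delta (east=+0, north=+8); D at (east=-4, north=10).
  C is 7 units north of D: delta (east=+0, north=+7); C at (east=-4, north=17).
  B is 3 units southwest of C: delta (east=-3, north=-3); B at (east=-7, north=14).
  A is 5 units southwest of B: delta (east=-5, north=-5); A at (east=-12, north=9).
Therefore A relative to G: (east=-12, north=9).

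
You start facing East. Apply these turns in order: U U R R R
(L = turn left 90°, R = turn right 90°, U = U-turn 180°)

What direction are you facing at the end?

Answer: Final heading: North

Derivation:
Start: East
  U (U-turn (180°)) -> West
  U (U-turn (180°)) -> East
  R (right (90° clockwise)) -> South
  R (right (90° clockwise)) -> West
  R (right (90° clockwise)) -> North
Final: North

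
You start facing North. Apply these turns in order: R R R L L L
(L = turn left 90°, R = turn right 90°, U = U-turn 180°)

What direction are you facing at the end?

Start: North
  R (right (90° clockwise)) -> East
  R (right (90° clockwise)) -> South
  R (right (90° clockwise)) -> West
  L (left (90° counter-clockwise)) -> South
  L (left (90° counter-clockwise)) -> East
  L (left (90° counter-clockwise)) -> North
Final: North

Answer: Final heading: North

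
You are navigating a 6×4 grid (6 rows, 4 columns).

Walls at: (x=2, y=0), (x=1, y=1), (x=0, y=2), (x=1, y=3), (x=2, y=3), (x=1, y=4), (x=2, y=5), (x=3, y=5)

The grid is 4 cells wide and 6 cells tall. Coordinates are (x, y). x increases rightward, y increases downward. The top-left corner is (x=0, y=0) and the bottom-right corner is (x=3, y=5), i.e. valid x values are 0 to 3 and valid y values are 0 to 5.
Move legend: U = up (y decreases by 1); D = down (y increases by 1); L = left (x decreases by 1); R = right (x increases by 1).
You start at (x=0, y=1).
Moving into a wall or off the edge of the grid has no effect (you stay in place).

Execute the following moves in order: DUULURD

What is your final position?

Answer: Final position: (x=1, y=0)

Derivation:
Start: (x=0, y=1)
  D (down): blocked, stay at (x=0, y=1)
  U (up): (x=0, y=1) -> (x=0, y=0)
  U (up): blocked, stay at (x=0, y=0)
  L (left): blocked, stay at (x=0, y=0)
  U (up): blocked, stay at (x=0, y=0)
  R (right): (x=0, y=0) -> (x=1, y=0)
  D (down): blocked, stay at (x=1, y=0)
Final: (x=1, y=0)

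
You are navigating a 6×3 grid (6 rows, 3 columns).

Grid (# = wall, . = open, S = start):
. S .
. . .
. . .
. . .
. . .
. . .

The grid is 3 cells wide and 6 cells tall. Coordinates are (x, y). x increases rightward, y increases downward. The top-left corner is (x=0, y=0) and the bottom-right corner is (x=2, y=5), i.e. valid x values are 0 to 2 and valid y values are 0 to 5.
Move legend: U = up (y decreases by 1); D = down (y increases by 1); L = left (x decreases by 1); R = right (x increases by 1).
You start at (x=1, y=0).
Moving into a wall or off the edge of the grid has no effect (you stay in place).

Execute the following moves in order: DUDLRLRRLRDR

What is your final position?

Start: (x=1, y=0)
  D (down): (x=1, y=0) -> (x=1, y=1)
  U (up): (x=1, y=1) -> (x=1, y=0)
  D (down): (x=1, y=0) -> (x=1, y=1)
  L (left): (x=1, y=1) -> (x=0, y=1)
  R (right): (x=0, y=1) -> (x=1, y=1)
  L (left): (x=1, y=1) -> (x=0, y=1)
  R (right): (x=0, y=1) -> (x=1, y=1)
  R (right): (x=1, y=1) -> (x=2, y=1)
  L (left): (x=2, y=1) -> (x=1, y=1)
  R (right): (x=1, y=1) -> (x=2, y=1)
  D (down): (x=2, y=1) -> (x=2, y=2)
  R (right): blocked, stay at (x=2, y=2)
Final: (x=2, y=2)

Answer: Final position: (x=2, y=2)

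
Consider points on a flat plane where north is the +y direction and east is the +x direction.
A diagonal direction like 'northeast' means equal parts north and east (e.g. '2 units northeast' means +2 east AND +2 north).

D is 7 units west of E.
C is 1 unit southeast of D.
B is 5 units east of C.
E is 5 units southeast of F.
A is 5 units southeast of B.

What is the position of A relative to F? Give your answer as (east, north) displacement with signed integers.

Answer: A is at (east=9, north=-11) relative to F.

Derivation:
Place F at the origin (east=0, north=0).
  E is 5 units southeast of F: delta (east=+5, north=-5); E at (east=5, north=-5).
  D is 7 units west of E: delta (east=-7, north=+0); D at (east=-2, north=-5).
  C is 1 unit southeast of D: delta (east=+1, north=-1); C at (east=-1, north=-6).
  B is 5 units east of C: delta (east=+5, north=+0); B at (east=4, north=-6).
  A is 5 units southeast of B: delta (east=+5, north=-5); A at (east=9, north=-11).
Therefore A relative to F: (east=9, north=-11).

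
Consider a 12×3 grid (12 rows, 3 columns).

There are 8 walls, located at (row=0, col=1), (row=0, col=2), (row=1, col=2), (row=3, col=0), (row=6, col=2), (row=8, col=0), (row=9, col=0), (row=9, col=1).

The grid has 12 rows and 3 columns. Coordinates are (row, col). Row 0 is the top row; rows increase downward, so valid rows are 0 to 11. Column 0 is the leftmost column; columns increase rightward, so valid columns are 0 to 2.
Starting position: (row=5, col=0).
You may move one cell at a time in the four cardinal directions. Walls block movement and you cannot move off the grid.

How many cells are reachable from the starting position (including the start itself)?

BFS flood-fill from (row=5, col=0):
  Distance 0: (row=5, col=0)
  Distance 1: (row=4, col=0), (row=5, col=1), (row=6, col=0)
  Distance 2: (row=4, col=1), (row=5, col=2), (row=6, col=1), (row=7, col=0)
  Distance 3: (row=3, col=1), (row=4, col=2), (row=7, col=1)
  Distance 4: (row=2, col=1), (row=3, col=2), (row=7, col=2), (row=8, col=1)
  Distance 5: (row=1, col=1), (row=2, col=0), (row=2, col=2), (row=8, col=2)
  Distance 6: (row=1, col=0), (row=9, col=2)
  Distance 7: (row=0, col=0), (row=10, col=2)
  Distance 8: (row=10, col=1), (row=11, col=2)
  Distance 9: (row=10, col=0), (row=11, col=1)
  Distance 10: (row=11, col=0)
Total reachable: 28 (grid has 28 open cells total)

Answer: Reachable cells: 28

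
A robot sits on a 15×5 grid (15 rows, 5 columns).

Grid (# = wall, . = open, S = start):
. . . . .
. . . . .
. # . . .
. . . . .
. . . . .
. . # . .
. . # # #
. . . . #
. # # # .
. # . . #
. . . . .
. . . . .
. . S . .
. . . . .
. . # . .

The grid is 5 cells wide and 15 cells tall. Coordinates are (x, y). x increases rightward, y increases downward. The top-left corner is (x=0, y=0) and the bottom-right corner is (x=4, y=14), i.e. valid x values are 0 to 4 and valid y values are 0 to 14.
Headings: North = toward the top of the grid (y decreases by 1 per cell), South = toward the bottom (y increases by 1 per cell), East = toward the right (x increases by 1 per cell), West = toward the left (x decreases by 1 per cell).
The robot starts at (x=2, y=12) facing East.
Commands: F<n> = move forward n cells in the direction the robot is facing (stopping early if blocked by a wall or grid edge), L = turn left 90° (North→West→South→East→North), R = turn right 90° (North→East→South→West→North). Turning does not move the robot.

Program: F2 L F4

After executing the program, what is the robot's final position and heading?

Answer: Final position: (x=4, y=10), facing North

Derivation:
Start: (x=2, y=12), facing East
  F2: move forward 2, now at (x=4, y=12)
  L: turn left, now facing North
  F4: move forward 2/4 (blocked), now at (x=4, y=10)
Final: (x=4, y=10), facing North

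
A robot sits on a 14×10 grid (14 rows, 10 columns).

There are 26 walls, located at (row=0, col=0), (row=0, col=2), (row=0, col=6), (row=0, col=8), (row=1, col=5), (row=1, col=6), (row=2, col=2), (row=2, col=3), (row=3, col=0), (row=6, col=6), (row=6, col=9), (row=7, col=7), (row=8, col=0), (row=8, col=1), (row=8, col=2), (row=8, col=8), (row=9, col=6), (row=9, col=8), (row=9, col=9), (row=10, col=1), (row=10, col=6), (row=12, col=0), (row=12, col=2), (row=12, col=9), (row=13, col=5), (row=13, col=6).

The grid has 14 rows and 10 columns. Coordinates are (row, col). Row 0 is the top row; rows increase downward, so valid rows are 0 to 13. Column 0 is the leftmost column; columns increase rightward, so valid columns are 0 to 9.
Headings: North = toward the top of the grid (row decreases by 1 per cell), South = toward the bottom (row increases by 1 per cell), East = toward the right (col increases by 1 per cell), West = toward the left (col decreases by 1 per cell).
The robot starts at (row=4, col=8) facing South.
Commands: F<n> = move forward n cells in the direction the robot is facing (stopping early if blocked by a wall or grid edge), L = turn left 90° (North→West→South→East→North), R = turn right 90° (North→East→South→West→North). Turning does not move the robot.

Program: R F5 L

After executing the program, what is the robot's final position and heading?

Answer: Final position: (row=4, col=3), facing South

Derivation:
Start: (row=4, col=8), facing South
  R: turn right, now facing West
  F5: move forward 5, now at (row=4, col=3)
  L: turn left, now facing South
Final: (row=4, col=3), facing South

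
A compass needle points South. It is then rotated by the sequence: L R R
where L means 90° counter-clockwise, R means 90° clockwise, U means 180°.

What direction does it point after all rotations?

Answer: Final heading: West

Derivation:
Start: South
  L (left (90° counter-clockwise)) -> East
  R (right (90° clockwise)) -> South
  R (right (90° clockwise)) -> West
Final: West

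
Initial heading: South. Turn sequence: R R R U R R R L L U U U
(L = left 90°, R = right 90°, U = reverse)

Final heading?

Answer: Final heading: South

Derivation:
Start: South
  R (right (90° clockwise)) -> West
  R (right (90° clockwise)) -> North
  R (right (90° clockwise)) -> East
  U (U-turn (180°)) -> West
  R (right (90° clockwise)) -> North
  R (right (90° clockwise)) -> East
  R (right (90° clockwise)) -> South
  L (left (90° counter-clockwise)) -> East
  L (left (90° counter-clockwise)) -> North
  U (U-turn (180°)) -> South
  U (U-turn (180°)) -> North
  U (U-turn (180°)) -> South
Final: South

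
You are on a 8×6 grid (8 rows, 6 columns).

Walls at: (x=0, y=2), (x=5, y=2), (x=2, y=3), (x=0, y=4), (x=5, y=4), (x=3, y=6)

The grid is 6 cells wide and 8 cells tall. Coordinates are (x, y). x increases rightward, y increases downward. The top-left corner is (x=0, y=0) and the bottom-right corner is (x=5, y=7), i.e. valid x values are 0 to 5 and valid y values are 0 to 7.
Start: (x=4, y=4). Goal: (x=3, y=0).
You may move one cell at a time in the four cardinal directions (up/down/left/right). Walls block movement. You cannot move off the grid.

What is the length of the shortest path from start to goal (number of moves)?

Answer: Shortest path length: 5

Derivation:
BFS from (x=4, y=4) until reaching (x=3, y=0):
  Distance 0: (x=4, y=4)
  Distance 1: (x=4, y=3), (x=3, y=4), (x=4, y=5)
  Distance 2: (x=4, y=2), (x=3, y=3), (x=5, y=3), (x=2, y=4), (x=3, y=5), (x=5, y=5), (x=4, y=6)
  Distance 3: (x=4, y=1), (x=3, y=2), (x=1, y=4), (x=2, y=5), (x=5, y=6), (x=4, y=7)
  Distance 4: (x=4, y=0), (x=3, y=1), (x=5, y=1), (x=2, y=2), (x=1, y=3), (x=1, y=5), (x=2, y=6), (x=3, y=7), (x=5, y=7)
  Distance 5: (x=3, y=0), (x=5, y=0), (x=2, y=1), (x=1, y=2), (x=0, y=3), (x=0, y=5), (x=1, y=6), (x=2, y=7)  <- goal reached here
One shortest path (5 moves): (x=4, y=4) -> (x=3, y=4) -> (x=3, y=3) -> (x=3, y=2) -> (x=3, y=1) -> (x=3, y=0)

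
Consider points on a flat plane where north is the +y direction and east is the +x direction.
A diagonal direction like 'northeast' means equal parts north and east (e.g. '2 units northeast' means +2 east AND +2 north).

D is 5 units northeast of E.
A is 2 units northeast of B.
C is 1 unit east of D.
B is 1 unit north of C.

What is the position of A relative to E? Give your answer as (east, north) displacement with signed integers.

Answer: A is at (east=8, north=8) relative to E.

Derivation:
Place E at the origin (east=0, north=0).
  D is 5 units northeast of E: delta (east=+5, north=+5); D at (east=5, north=5).
  C is 1 unit east of D: delta (east=+1, north=+0); C at (east=6, north=5).
  B is 1 unit north of C: delta (east=+0, north=+1); B at (east=6, north=6).
  A is 2 units northeast of B: delta (east=+2, north=+2); A at (east=8, north=8).
Therefore A relative to E: (east=8, north=8).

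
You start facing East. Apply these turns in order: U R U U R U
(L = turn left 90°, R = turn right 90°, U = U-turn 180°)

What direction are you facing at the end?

Start: East
  U (U-turn (180°)) -> West
  R (right (90° clockwise)) -> North
  U (U-turn (180°)) -> South
  U (U-turn (180°)) -> North
  R (right (90° clockwise)) -> East
  U (U-turn (180°)) -> West
Final: West

Answer: Final heading: West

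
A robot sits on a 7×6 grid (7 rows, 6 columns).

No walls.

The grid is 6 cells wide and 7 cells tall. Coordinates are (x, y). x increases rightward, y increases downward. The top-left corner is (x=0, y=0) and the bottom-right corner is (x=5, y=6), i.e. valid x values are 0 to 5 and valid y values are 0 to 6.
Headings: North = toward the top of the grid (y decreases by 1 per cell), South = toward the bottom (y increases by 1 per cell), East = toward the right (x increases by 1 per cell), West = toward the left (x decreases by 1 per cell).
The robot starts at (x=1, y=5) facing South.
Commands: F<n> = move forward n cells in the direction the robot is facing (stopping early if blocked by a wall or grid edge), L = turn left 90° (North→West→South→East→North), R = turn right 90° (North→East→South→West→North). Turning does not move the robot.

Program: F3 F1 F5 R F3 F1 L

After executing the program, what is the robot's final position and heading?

Answer: Final position: (x=0, y=6), facing South

Derivation:
Start: (x=1, y=5), facing South
  F3: move forward 1/3 (blocked), now at (x=1, y=6)
  F1: move forward 0/1 (blocked), now at (x=1, y=6)
  F5: move forward 0/5 (blocked), now at (x=1, y=6)
  R: turn right, now facing West
  F3: move forward 1/3 (blocked), now at (x=0, y=6)
  F1: move forward 0/1 (blocked), now at (x=0, y=6)
  L: turn left, now facing South
Final: (x=0, y=6), facing South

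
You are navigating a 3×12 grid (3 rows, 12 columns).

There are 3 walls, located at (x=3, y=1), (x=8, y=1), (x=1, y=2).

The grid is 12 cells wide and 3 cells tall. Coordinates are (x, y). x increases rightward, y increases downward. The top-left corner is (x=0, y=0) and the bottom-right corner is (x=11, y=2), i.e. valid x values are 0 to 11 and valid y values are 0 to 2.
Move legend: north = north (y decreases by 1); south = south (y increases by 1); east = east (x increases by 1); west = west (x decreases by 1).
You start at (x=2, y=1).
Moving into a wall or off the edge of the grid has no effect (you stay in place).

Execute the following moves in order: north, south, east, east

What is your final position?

Answer: Final position: (x=2, y=1)

Derivation:
Start: (x=2, y=1)
  north (north): (x=2, y=1) -> (x=2, y=0)
  south (south): (x=2, y=0) -> (x=2, y=1)
  east (east): blocked, stay at (x=2, y=1)
  east (east): blocked, stay at (x=2, y=1)
Final: (x=2, y=1)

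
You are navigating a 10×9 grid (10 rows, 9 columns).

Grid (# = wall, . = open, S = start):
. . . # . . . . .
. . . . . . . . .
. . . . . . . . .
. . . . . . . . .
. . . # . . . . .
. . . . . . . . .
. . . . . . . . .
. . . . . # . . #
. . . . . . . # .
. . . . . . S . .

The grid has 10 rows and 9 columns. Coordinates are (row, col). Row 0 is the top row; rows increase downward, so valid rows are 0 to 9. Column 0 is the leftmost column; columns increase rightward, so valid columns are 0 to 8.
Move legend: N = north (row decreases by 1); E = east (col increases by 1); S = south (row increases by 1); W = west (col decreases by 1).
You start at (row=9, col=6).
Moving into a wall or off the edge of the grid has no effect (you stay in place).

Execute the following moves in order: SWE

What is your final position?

Start: (row=9, col=6)
  S (south): blocked, stay at (row=9, col=6)
  W (west): (row=9, col=6) -> (row=9, col=5)
  E (east): (row=9, col=5) -> (row=9, col=6)
Final: (row=9, col=6)

Answer: Final position: (row=9, col=6)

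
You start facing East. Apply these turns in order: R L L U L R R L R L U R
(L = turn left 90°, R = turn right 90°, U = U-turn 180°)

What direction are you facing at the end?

Answer: Final heading: East

Derivation:
Start: East
  R (right (90° clockwise)) -> South
  L (left (90° counter-clockwise)) -> East
  L (left (90° counter-clockwise)) -> North
  U (U-turn (180°)) -> South
  L (left (90° counter-clockwise)) -> East
  R (right (90° clockwise)) -> South
  R (right (90° clockwise)) -> West
  L (left (90° counter-clockwise)) -> South
  R (right (90° clockwise)) -> West
  L (left (90° counter-clockwise)) -> South
  U (U-turn (180°)) -> North
  R (right (90° clockwise)) -> East
Final: East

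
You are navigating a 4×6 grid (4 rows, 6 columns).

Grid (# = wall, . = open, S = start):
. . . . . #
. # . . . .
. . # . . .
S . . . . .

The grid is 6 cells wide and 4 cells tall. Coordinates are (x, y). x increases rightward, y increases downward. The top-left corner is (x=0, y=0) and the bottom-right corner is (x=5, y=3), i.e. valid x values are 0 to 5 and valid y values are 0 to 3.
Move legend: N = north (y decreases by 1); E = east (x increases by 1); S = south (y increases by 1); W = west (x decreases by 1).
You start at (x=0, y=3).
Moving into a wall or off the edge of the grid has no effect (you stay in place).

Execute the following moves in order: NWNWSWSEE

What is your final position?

Answer: Final position: (x=2, y=3)

Derivation:
Start: (x=0, y=3)
  N (north): (x=0, y=3) -> (x=0, y=2)
  W (west): blocked, stay at (x=0, y=2)
  N (north): (x=0, y=2) -> (x=0, y=1)
  W (west): blocked, stay at (x=0, y=1)
  S (south): (x=0, y=1) -> (x=0, y=2)
  W (west): blocked, stay at (x=0, y=2)
  S (south): (x=0, y=2) -> (x=0, y=3)
  E (east): (x=0, y=3) -> (x=1, y=3)
  E (east): (x=1, y=3) -> (x=2, y=3)
Final: (x=2, y=3)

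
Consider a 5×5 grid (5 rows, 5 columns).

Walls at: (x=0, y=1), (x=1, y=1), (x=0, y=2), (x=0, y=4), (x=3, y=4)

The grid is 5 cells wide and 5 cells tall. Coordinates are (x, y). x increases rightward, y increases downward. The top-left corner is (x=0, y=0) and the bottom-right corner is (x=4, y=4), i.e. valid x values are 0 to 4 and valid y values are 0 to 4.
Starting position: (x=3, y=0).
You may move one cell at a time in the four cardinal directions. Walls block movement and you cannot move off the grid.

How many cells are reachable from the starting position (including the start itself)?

Answer: Reachable cells: 20

Derivation:
BFS flood-fill from (x=3, y=0):
  Distance 0: (x=3, y=0)
  Distance 1: (x=2, y=0), (x=4, y=0), (x=3, y=1)
  Distance 2: (x=1, y=0), (x=2, y=1), (x=4, y=1), (x=3, y=2)
  Distance 3: (x=0, y=0), (x=2, y=2), (x=4, y=2), (x=3, y=3)
  Distance 4: (x=1, y=2), (x=2, y=3), (x=4, y=3)
  Distance 5: (x=1, y=3), (x=2, y=4), (x=4, y=4)
  Distance 6: (x=0, y=3), (x=1, y=4)
Total reachable: 20 (grid has 20 open cells total)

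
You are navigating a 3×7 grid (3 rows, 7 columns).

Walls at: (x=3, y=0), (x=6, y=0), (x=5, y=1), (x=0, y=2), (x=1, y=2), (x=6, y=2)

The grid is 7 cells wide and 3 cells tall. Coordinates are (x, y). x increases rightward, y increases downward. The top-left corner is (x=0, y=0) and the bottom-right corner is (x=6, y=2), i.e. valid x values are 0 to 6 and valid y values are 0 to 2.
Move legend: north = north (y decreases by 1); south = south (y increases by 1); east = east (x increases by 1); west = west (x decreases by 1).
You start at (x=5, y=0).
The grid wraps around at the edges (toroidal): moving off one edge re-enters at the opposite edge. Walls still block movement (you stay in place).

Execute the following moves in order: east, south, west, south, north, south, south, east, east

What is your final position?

Start: (x=5, y=0)
  east (east): blocked, stay at (x=5, y=0)
  south (south): blocked, stay at (x=5, y=0)
  west (west): (x=5, y=0) -> (x=4, y=0)
  south (south): (x=4, y=0) -> (x=4, y=1)
  north (north): (x=4, y=1) -> (x=4, y=0)
  south (south): (x=4, y=0) -> (x=4, y=1)
  south (south): (x=4, y=1) -> (x=4, y=2)
  east (east): (x=4, y=2) -> (x=5, y=2)
  east (east): blocked, stay at (x=5, y=2)
Final: (x=5, y=2)

Answer: Final position: (x=5, y=2)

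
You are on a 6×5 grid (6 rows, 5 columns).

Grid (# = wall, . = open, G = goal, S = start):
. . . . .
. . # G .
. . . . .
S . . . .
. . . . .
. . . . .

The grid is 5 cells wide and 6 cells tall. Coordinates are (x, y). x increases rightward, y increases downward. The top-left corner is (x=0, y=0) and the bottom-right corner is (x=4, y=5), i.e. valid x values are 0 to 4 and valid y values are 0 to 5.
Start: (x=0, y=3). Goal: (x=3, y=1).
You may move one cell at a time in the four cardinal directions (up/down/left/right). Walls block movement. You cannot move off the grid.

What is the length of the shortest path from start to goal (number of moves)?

BFS from (x=0, y=3) until reaching (x=3, y=1):
  Distance 0: (x=0, y=3)
  Distance 1: (x=0, y=2), (x=1, y=3), (x=0, y=4)
  Distance 2: (x=0, y=1), (x=1, y=2), (x=2, y=3), (x=1, y=4), (x=0, y=5)
  Distance 3: (x=0, y=0), (x=1, y=1), (x=2, y=2), (x=3, y=3), (x=2, y=4), (x=1, y=5)
  Distance 4: (x=1, y=0), (x=3, y=2), (x=4, y=3), (x=3, y=4), (x=2, y=5)
  Distance 5: (x=2, y=0), (x=3, y=1), (x=4, y=2), (x=4, y=4), (x=3, y=5)  <- goal reached here
One shortest path (5 moves): (x=0, y=3) -> (x=1, y=3) -> (x=2, y=3) -> (x=3, y=3) -> (x=3, y=2) -> (x=3, y=1)

Answer: Shortest path length: 5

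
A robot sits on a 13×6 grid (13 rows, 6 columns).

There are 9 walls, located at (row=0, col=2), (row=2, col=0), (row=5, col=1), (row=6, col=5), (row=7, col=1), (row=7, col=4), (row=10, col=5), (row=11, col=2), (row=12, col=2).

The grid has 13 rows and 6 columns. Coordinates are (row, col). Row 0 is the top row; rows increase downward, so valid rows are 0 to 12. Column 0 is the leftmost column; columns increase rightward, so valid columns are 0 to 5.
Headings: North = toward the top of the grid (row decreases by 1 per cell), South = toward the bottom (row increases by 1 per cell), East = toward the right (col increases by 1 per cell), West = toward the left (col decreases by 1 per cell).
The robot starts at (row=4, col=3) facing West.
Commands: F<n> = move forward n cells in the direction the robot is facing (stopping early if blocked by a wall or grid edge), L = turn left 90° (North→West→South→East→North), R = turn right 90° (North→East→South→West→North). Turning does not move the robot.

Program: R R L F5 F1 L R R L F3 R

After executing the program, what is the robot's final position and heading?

Start: (row=4, col=3), facing West
  R: turn right, now facing North
  R: turn right, now facing East
  L: turn left, now facing North
  F5: move forward 4/5 (blocked), now at (row=0, col=3)
  F1: move forward 0/1 (blocked), now at (row=0, col=3)
  L: turn left, now facing West
  R: turn right, now facing North
  R: turn right, now facing East
  L: turn left, now facing North
  F3: move forward 0/3 (blocked), now at (row=0, col=3)
  R: turn right, now facing East
Final: (row=0, col=3), facing East

Answer: Final position: (row=0, col=3), facing East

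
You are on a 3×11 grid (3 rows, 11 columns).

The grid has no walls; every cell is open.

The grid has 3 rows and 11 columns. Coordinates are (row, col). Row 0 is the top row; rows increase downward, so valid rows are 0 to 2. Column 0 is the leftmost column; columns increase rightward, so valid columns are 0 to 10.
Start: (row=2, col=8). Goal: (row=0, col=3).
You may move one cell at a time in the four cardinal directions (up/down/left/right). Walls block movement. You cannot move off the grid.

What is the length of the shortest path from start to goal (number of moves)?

BFS from (row=2, col=8) until reaching (row=0, col=3):
  Distance 0: (row=2, col=8)
  Distance 1: (row=1, col=8), (row=2, col=7), (row=2, col=9)
  Distance 2: (row=0, col=8), (row=1, col=7), (row=1, col=9), (row=2, col=6), (row=2, col=10)
  Distance 3: (row=0, col=7), (row=0, col=9), (row=1, col=6), (row=1, col=10), (row=2, col=5)
  Distance 4: (row=0, col=6), (row=0, col=10), (row=1, col=5), (row=2, col=4)
  Distance 5: (row=0, col=5), (row=1, col=4), (row=2, col=3)
  Distance 6: (row=0, col=4), (row=1, col=3), (row=2, col=2)
  Distance 7: (row=0, col=3), (row=1, col=2), (row=2, col=1)  <- goal reached here
One shortest path (7 moves): (row=2, col=8) -> (row=2, col=7) -> (row=2, col=6) -> (row=2, col=5) -> (row=2, col=4) -> (row=2, col=3) -> (row=1, col=3) -> (row=0, col=3)

Answer: Shortest path length: 7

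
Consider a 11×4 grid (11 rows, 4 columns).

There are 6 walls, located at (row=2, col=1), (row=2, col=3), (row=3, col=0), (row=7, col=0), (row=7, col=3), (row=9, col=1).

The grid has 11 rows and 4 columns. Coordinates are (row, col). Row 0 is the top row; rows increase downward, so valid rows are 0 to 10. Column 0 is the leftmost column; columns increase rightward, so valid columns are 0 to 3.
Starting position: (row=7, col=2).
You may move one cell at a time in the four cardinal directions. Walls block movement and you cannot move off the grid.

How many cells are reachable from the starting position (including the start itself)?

BFS flood-fill from (row=7, col=2):
  Distance 0: (row=7, col=2)
  Distance 1: (row=6, col=2), (row=7, col=1), (row=8, col=2)
  Distance 2: (row=5, col=2), (row=6, col=1), (row=6, col=3), (row=8, col=1), (row=8, col=3), (row=9, col=2)
  Distance 3: (row=4, col=2), (row=5, col=1), (row=5, col=3), (row=6, col=0), (row=8, col=0), (row=9, col=3), (row=10, col=2)
  Distance 4: (row=3, col=2), (row=4, col=1), (row=4, col=3), (row=5, col=0), (row=9, col=0), (row=10, col=1), (row=10, col=3)
  Distance 5: (row=2, col=2), (row=3, col=1), (row=3, col=3), (row=4, col=0), (row=10, col=0)
  Distance 6: (row=1, col=2)
  Distance 7: (row=0, col=2), (row=1, col=1), (row=1, col=3)
  Distance 8: (row=0, col=1), (row=0, col=3), (row=1, col=0)
  Distance 9: (row=0, col=0), (row=2, col=0)
Total reachable: 38 (grid has 38 open cells total)

Answer: Reachable cells: 38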